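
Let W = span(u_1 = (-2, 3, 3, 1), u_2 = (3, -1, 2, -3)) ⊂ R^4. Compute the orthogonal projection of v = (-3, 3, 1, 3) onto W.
proj_W(v) = (-1671/493, 1418/493, 485/493, 1302/493)

Set up U = [u_1 | ... | u_2] ∈ R^(4×2). The projector onto W = col(U) is P = U (U^T U)^(-1) U^T.
Compute U^T U =
  [23, -6]
  [-6, 23],
and U^T v = (21, -19).
Solve U^T U · c = U^T v for the coefficients: c = (369/493, -311/493). The projection is proj_W(v) = U c.
Check: (v - proj_W(v)) · u_1 = 0  (should be 0).
Check: (v - proj_W(v)) · u_2 = 0  (should be 0).
Result: proj_W(v) = (-1671/493, 1418/493, 485/493, 1302/493).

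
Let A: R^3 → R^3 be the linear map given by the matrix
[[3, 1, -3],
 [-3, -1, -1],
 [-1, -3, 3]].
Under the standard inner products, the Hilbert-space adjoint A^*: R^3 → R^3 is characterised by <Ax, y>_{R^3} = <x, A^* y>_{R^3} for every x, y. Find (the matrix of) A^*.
A^* = A^T =
[[3, -3, -1],
 [1, -1, -3],
 [-3, -1, 3]]

For real matrices with standard dot products, the defining identity <Ax, y> = <x, A^* y> gives (Ax)^T y = x^T (A^*) y, i.e. x^T A^T y = x^T (A^*) y. Since this holds for all x, y, we must have A^* = A^T. Therefore
A^* =
[[3, -3, -1],
 [1, -1, -3],
 [-3, -1, 3]].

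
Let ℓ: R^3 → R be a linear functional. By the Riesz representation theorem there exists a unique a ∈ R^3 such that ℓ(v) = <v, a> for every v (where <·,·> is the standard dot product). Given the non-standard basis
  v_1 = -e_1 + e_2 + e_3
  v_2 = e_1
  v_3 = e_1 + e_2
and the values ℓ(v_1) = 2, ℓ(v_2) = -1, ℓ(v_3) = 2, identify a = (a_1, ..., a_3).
a = (-1, 3, -2)

Write a = (a_1, ..., a_3) in the standard basis. For each basis vector v_i, ℓ(v_i) = <v_i, a> is a linear equation in the a_j's. Collect the n equations into a matrix system V a = ℓ, where row i of V is v_i (expressed in the standard basis). Since V is invertible (lower-triangular with 1s on the diagonal, up to permutation), solve by back-substitution:
  V =
[[-1, 1, 1],
 [1, 0, 0],
 [1, 1, 0]]
  V a = (2, -1, 2)
Solving gives a = (-1, 3, -2).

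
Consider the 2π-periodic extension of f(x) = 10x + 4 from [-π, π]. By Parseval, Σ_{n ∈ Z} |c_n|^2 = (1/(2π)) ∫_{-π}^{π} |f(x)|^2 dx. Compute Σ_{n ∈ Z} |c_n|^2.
Σ |c_n|^2 = 100π^2/3 + 16

Expand and integrate term by term over [-π, π]:
  ∫ (10x)^2 dx = 100·(2π^3/3); ∫ 2·10·(4)·x dx = 0 (odd integrand); ∫ 4^2 dx = 16·2π.
So (1/(2π)) ∫_{-π}^{π} (10x + 4)^2 dx = 100π^2/3 + 16 = 100π^2/3 + 16.
Parseval ⇒ Σ |c_n|^2 = 100π^2/3 + 16.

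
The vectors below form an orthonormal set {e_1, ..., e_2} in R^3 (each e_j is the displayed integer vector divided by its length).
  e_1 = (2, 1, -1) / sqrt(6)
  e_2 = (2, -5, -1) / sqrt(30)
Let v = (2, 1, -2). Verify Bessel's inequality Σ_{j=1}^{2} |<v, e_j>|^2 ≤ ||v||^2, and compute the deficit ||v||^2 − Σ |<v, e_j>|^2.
Σ |<v, e_j>|^2 = 41/5; ||v||^2 = 9; deficit = 4/5

Write each e_j = u_j / sqrt(<u_j, u_j>) where u_j is the displayed integer vector. Then <v, e_j> = <v, u_j> / sqrt(<u_j, u_j>), so |<v, e_j>|^2 = <v, u_j>^2 / <u_j, u_j>.
Coefficients: <v, e_1> = 7/sqrt(6), <v, e_2> = 1/sqrt(30).
Square and sum: Σ |<v, e_j>|^2 = 41/5.
Compute ||v||^2 = v·v = 9.
Deficit = 9 − 41/5 = 4/5 ≥ 0, confirming Bessel's inequality. (The deficit equals ||v − Σ <v,e_j> e_j||^2, the squared distance from v to span{e_j}.)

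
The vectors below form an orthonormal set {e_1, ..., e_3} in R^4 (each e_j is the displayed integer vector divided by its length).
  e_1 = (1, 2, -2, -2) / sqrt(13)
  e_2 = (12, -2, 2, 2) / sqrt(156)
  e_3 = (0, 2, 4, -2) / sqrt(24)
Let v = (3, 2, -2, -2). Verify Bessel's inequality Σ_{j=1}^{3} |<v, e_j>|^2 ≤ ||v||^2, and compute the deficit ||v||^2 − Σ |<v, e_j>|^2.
Σ |<v, e_j>|^2 = 21; ||v||^2 = 21; deficit = 0

Write each e_j = u_j / sqrt(<u_j, u_j>) where u_j is the displayed integer vector. Then <v, e_j> = <v, u_j> / sqrt(<u_j, u_j>), so |<v, e_j>|^2 = <v, u_j>^2 / <u_j, u_j>.
Coefficients: <v, e_1> = 15/sqrt(13), <v, e_2> = 24/sqrt(156), <v, e_3> = 0/sqrt(24).
Square and sum: Σ |<v, e_j>|^2 = 21.
Compute ||v||^2 = v·v = 21.
Deficit = 21 − 21 = 0 ≥ 0, confirming Bessel's inequality. (The deficit equals ||v − Σ <v,e_j> e_j||^2, the squared distance from v to span{e_j}.)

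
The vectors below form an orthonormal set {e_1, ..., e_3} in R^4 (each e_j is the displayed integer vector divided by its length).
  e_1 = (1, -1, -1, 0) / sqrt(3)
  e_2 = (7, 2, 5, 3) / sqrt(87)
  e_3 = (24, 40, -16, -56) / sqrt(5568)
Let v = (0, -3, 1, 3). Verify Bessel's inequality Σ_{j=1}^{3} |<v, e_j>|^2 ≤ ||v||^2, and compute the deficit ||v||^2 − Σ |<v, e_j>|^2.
Σ |<v, e_j>|^2 = 56/3; ||v||^2 = 19; deficit = 1/3

Write each e_j = u_j / sqrt(<u_j, u_j>) where u_j is the displayed integer vector. Then <v, e_j> = <v, u_j> / sqrt(<u_j, u_j>), so |<v, e_j>|^2 = <v, u_j>^2 / <u_j, u_j>.
Coefficients: <v, e_1> = 2/sqrt(3), <v, e_2> = 8/sqrt(87), <v, e_3> = -304/sqrt(5568).
Square and sum: Σ |<v, e_j>|^2 = 56/3.
Compute ||v||^2 = v·v = 19.
Deficit = 19 − 56/3 = 1/3 ≥ 0, confirming Bessel's inequality. (The deficit equals ||v − Σ <v,e_j> e_j||^2, the squared distance from v to span{e_j}.)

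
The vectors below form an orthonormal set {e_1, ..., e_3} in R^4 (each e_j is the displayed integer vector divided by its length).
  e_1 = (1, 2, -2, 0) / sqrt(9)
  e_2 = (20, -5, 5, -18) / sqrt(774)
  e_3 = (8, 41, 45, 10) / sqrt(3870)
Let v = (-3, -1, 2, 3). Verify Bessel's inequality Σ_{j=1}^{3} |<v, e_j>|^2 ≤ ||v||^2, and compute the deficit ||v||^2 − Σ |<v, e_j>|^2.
Σ |<v, e_j>|^2 = 202/9; ||v||^2 = 23; deficit = 5/9

Write each e_j = u_j / sqrt(<u_j, u_j>) where u_j is the displayed integer vector. Then <v, e_j> = <v, u_j> / sqrt(<u_j, u_j>), so |<v, e_j>|^2 = <v, u_j>^2 / <u_j, u_j>.
Coefficients: <v, e_1> = -9/sqrt(9), <v, e_2> = -99/sqrt(774), <v, e_3> = 55/sqrt(3870).
Square and sum: Σ |<v, e_j>|^2 = 202/9.
Compute ||v||^2 = v·v = 23.
Deficit = 23 − 202/9 = 5/9 ≥ 0, confirming Bessel's inequality. (The deficit equals ||v − Σ <v,e_j> e_j||^2, the squared distance from v to span{e_j}.)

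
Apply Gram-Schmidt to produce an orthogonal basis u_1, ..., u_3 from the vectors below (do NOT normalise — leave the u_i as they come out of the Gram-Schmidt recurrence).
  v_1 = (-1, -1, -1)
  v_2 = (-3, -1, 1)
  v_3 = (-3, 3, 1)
Orthogonal basis:
  u_1 = (-1, -1, -1)
  u_2 = (-2, 0, 2)
  u_3 = (-4/3, 8/3, -4/3)

Apply the Gram-Schmidt recurrence
  u_1 = v_1
  u_i = v_i − Σ_{j<i} ((v_i · u_j) / (u_j · u_j)) · u_j.

Step by step this gives:
  u_1 = (-1, -1, -1)
  u_2 = (-2, 0, 2)
  u_3 = (-4/3, 8/3, -4/3)

Orthogonality check:
  u_2 · u_1 = 0 (should be 0)
  u_3 · u_1 = 0 (should be 0)
  u_3 · u_2 = 0 (should be 0)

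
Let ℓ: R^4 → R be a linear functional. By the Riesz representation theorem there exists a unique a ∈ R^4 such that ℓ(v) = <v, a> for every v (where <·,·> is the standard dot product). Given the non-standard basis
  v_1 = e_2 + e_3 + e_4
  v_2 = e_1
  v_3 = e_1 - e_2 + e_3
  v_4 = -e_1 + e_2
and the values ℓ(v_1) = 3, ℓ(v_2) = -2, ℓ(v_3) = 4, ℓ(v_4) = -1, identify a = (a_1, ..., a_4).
a = (-2, -3, 3, 3)

Write a = (a_1, ..., a_4) in the standard basis. For each basis vector v_i, ℓ(v_i) = <v_i, a> is a linear equation in the a_j's. Collect the n equations into a matrix system V a = ℓ, where row i of V is v_i (expressed in the standard basis). Since V is invertible (lower-triangular with 1s on the diagonal, up to permutation), solve by back-substitution:
  V =
[[0, 1, 1, 1],
 [1, 0, 0, 0],
 [1, -1, 1, 0],
 [-1, 1, 0, 0]]
  V a = (3, -2, 4, -1)
Solving gives a = (-2, -3, 3, 3).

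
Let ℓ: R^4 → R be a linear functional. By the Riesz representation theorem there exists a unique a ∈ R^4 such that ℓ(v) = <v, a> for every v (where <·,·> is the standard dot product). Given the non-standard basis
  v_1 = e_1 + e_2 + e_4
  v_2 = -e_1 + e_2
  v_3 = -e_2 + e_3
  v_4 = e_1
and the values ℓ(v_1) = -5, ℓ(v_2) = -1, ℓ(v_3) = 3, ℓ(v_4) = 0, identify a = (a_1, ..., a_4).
a = (0, -1, 2, -4)

Write a = (a_1, ..., a_4) in the standard basis. For each basis vector v_i, ℓ(v_i) = <v_i, a> is a linear equation in the a_j's. Collect the n equations into a matrix system V a = ℓ, where row i of V is v_i (expressed in the standard basis). Since V is invertible (lower-triangular with 1s on the diagonal, up to permutation), solve by back-substitution:
  V =
[[1, 1, 0, 1],
 [-1, 1, 0, 0],
 [0, -1, 1, 0],
 [1, 0, 0, 0]]
  V a = (-5, -1, 3, 0)
Solving gives a = (0, -1, 2, -4).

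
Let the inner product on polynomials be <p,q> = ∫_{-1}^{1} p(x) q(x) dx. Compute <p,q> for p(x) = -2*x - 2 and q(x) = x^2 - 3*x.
<p,q> = 8/3

Expand the product: p(x)·q(x) = -2*x^3 + 4*x^2 + 6*x.
∫_{-1}^{1} of each monomial x^k gives [2/(k+1) if k even, 0 if k odd]. Integrating term-by-term (or equivalently evaluating the antiderivative F(x) = -x^4/2 + 4*x^3/3 + 3*x^2 at the endpoints):
  F(1) − F(−1) = 23/6 − (7/6) = 8/3.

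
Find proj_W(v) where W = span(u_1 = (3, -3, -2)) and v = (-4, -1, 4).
proj_W(v) = (-51/22, 51/22, 17/11)

Set up U = [u_1 | ... | u_1] ∈ R^(3×1). The projector onto W = col(U) is P = U (U^T U)^(-1) U^T.
Compute U^T U =
  [22],
and U^T v = (-17).
Solve U^T U · c = U^T v for the coefficients: c = (-17/22). The projection is proj_W(v) = U c.
Check: (v - proj_W(v)) · u_1 = 0  (should be 0).
Result: proj_W(v) = (-51/22, 51/22, 17/11).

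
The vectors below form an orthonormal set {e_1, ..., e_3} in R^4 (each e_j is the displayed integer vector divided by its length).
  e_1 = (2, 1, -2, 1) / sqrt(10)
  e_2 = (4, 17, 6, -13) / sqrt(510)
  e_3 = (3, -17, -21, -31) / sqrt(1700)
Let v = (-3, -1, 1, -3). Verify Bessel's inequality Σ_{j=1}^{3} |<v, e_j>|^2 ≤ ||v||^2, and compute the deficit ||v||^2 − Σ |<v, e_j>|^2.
Σ |<v, e_j>|^2 = 56/3; ||v||^2 = 20; deficit = 4/3

Write each e_j = u_j / sqrt(<u_j, u_j>) where u_j is the displayed integer vector. Then <v, e_j> = <v, u_j> / sqrt(<u_j, u_j>), so |<v, e_j>|^2 = <v, u_j>^2 / <u_j, u_j>.
Coefficients: <v, e_1> = -12/sqrt(10), <v, e_2> = 16/sqrt(510), <v, e_3> = 80/sqrt(1700).
Square and sum: Σ |<v, e_j>|^2 = 56/3.
Compute ||v||^2 = v·v = 20.
Deficit = 20 − 56/3 = 4/3 ≥ 0, confirming Bessel's inequality. (The deficit equals ||v − Σ <v,e_j> e_j||^2, the squared distance from v to span{e_j}.)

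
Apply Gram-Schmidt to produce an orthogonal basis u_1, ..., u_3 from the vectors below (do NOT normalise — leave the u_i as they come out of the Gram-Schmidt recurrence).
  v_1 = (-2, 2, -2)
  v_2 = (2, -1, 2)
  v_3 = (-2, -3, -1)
Orthogonal basis:
  u_1 = (-2, 2, -2)
  u_2 = (1/3, 2/3, 1/3)
  u_3 = (-1/2, 0, 1/2)

Apply the Gram-Schmidt recurrence
  u_1 = v_1
  u_i = v_i − Σ_{j<i} ((v_i · u_j) / (u_j · u_j)) · u_j.

Step by step this gives:
  u_1 = (-2, 2, -2)
  u_2 = (1/3, 2/3, 1/3)
  u_3 = (-1/2, 0, 1/2)

Orthogonality check:
  u_2 · u_1 = 0 (should be 0)
  u_3 · u_1 = 0 (should be 0)
  u_3 · u_2 = 0 (should be 0)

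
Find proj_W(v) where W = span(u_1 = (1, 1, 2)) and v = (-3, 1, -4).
proj_W(v) = (-5/3, -5/3, -10/3)

Set up U = [u_1 | ... | u_1] ∈ R^(3×1). The projector onto W = col(U) is P = U (U^T U)^(-1) U^T.
Compute U^T U =
  [6],
and U^T v = (-10).
Solve U^T U · c = U^T v for the coefficients: c = (-5/3). The projection is proj_W(v) = U c.
Check: (v - proj_W(v)) · u_1 = 0  (should be 0).
Result: proj_W(v) = (-5/3, -5/3, -10/3).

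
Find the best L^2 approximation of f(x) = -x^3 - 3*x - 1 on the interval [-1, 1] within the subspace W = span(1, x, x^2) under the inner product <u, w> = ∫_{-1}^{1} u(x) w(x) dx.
g(x) = -18*x/5 - 1

The best approximation g ∈ W is the orthogonal projection of f onto W. Writing g = a_0 + a_1 x + a_2 x^2, the coefficients solve the normal equations G · a = b where
  G_{ij} = <φ_i, φ_j> and b_i = <f, φ_i>, with φ_0 = 1, φ_1 = x, φ_2 = x^2.
G =
  [2, 0, 2/3]
  [0, 2/3, 0]
  [2/3, 0, 2/5],
b = (-2, -12/5, -2/3).
Solving gives a_0 = -1, a_1 = -18/5, a_2 = 0, so
  g(x) = -18*x/5 - 1.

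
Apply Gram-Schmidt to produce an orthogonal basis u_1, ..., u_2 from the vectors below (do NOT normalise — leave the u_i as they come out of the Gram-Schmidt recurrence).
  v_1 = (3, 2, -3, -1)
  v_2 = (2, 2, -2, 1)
Orthogonal basis:
  u_1 = (3, 2, -3, -1)
  u_2 = (1/23, 16/23, -1/23, 38/23)

Apply the Gram-Schmidt recurrence
  u_1 = v_1
  u_i = v_i − Σ_{j<i} ((v_i · u_j) / (u_j · u_j)) · u_j.

Step by step this gives:
  u_1 = (3, 2, -3, -1)
  u_2 = (1/23, 16/23, -1/23, 38/23)

Orthogonality check:
  u_2 · u_1 = 0 (should be 0)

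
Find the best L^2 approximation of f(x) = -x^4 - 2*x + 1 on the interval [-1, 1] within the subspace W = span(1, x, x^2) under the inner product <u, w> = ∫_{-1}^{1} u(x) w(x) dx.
g(x) = -6*x^2/7 - 2*x + 38/35

The best approximation g ∈ W is the orthogonal projection of f onto W. Writing g = a_0 + a_1 x + a_2 x^2, the coefficients solve the normal equations G · a = b where
  G_{ij} = <φ_i, φ_j> and b_i = <f, φ_i>, with φ_0 = 1, φ_1 = x, φ_2 = x^2.
G =
  [2, 0, 2/3]
  [0, 2/3, 0]
  [2/3, 0, 2/5],
b = (8/5, -4/3, 8/21).
Solving gives a_0 = 38/35, a_1 = -2, a_2 = -6/7, so
  g(x) = -6*x^2/7 - 2*x + 38/35.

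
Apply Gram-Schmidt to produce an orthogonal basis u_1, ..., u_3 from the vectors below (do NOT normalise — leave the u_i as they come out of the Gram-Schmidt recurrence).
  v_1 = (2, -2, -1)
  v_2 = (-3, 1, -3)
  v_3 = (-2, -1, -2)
Orthogonal basis:
  u_1 = (2, -2, -1)
  u_2 = (-17/9, -1/9, -32/9)
  u_3 = (-105/146, -135/146, 30/73)

Apply the Gram-Schmidt recurrence
  u_1 = v_1
  u_i = v_i − Σ_{j<i} ((v_i · u_j) / (u_j · u_j)) · u_j.

Step by step this gives:
  u_1 = (2, -2, -1)
  u_2 = (-17/9, -1/9, -32/9)
  u_3 = (-105/146, -135/146, 30/73)

Orthogonality check:
  u_2 · u_1 = 0 (should be 0)
  u_3 · u_1 = 0 (should be 0)
  u_3 · u_2 = 0 (should be 0)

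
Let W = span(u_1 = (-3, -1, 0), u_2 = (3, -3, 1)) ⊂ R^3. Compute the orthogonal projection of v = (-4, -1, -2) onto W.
proj_W(v) = (-639/154, -85/154, -16/77)

Set up U = [u_1 | ... | u_2] ∈ R^(3×2). The projector onto W = col(U) is P = U (U^T U)^(-1) U^T.
Compute U^T U =
  [10, -6]
  [-6, 19],
and U^T v = (13, -11).
Solve U^T U · c = U^T v for the coefficients: c = (181/154, -16/77). The projection is proj_W(v) = U c.
Check: (v - proj_W(v)) · u_1 = 0  (should be 0).
Check: (v - proj_W(v)) · u_2 = 0  (should be 0).
Result: proj_W(v) = (-639/154, -85/154, -16/77).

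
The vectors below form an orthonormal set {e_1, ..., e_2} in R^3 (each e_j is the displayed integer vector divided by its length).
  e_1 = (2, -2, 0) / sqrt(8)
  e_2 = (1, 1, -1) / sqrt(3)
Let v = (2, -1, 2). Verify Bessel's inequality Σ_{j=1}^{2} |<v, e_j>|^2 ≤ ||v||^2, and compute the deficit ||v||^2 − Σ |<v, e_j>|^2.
Σ |<v, e_j>|^2 = 29/6; ||v||^2 = 9; deficit = 25/6

Write each e_j = u_j / sqrt(<u_j, u_j>) where u_j is the displayed integer vector. Then <v, e_j> = <v, u_j> / sqrt(<u_j, u_j>), so |<v, e_j>|^2 = <v, u_j>^2 / <u_j, u_j>.
Coefficients: <v, e_1> = 6/sqrt(8), <v, e_2> = -1/sqrt(3).
Square and sum: Σ |<v, e_j>|^2 = 29/6.
Compute ||v||^2 = v·v = 9.
Deficit = 9 − 29/6 = 25/6 ≥ 0, confirming Bessel's inequality. (The deficit equals ||v − Σ <v,e_j> e_j||^2, the squared distance from v to span{e_j}.)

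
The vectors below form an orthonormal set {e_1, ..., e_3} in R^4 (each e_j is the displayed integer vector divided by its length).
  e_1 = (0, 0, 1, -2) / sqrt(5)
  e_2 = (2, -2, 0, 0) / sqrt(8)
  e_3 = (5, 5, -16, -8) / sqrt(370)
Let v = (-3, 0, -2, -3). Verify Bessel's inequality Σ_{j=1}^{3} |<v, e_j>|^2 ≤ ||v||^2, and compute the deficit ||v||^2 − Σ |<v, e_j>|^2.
Σ |<v, e_j>|^2 = 453/37; ||v||^2 = 22; deficit = 361/37

Write each e_j = u_j / sqrt(<u_j, u_j>) where u_j is the displayed integer vector. Then <v, e_j> = <v, u_j> / sqrt(<u_j, u_j>), so |<v, e_j>|^2 = <v, u_j>^2 / <u_j, u_j>.
Coefficients: <v, e_1> = 4/sqrt(5), <v, e_2> = -6/sqrt(8), <v, e_3> = 41/sqrt(370).
Square and sum: Σ |<v, e_j>|^2 = 453/37.
Compute ||v||^2 = v·v = 22.
Deficit = 22 − 453/37 = 361/37 ≥ 0, confirming Bessel's inequality. (The deficit equals ||v − Σ <v,e_j> e_j||^2, the squared distance from v to span{e_j}.)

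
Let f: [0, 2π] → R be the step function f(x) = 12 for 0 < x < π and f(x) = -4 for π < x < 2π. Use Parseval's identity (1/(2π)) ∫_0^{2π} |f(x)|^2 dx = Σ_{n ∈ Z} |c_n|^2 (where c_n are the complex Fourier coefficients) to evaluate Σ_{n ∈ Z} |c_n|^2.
Σ |c_n|^2 = 80

Parseval equates the L^2 energy of f (normalised by 1/(2π)) with the ℓ^2 sum of its Fourier coefficients: (1/(2π)) ∫_0^{2π} |f|^2 = Σ |c_n|^2.
Compute the left side: (1/(2π)) [∫_0^π 12^2 dx + ∫_π^{2π} (-4)^2 dx] = (1/(2π)) · (144π + 16π) = (144 + 16)/2 = 80.
So Σ_{n ∈ Z} |c_n|^2 = 80.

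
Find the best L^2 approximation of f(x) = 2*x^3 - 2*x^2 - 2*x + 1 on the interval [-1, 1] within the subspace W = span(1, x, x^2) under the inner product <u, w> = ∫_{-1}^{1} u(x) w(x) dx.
g(x) = -2*x^2 - 4*x/5 + 1

The best approximation g ∈ W is the orthogonal projection of f onto W. Writing g = a_0 + a_1 x + a_2 x^2, the coefficients solve the normal equations G · a = b where
  G_{ij} = <φ_i, φ_j> and b_i = <f, φ_i>, with φ_0 = 1, φ_1 = x, φ_2 = x^2.
G =
  [2, 0, 2/3]
  [0, 2/3, 0]
  [2/3, 0, 2/5],
b = (2/3, -8/15, -2/15).
Solving gives a_0 = 1, a_1 = -4/5, a_2 = -2, so
  g(x) = -2*x^2 - 4*x/5 + 1.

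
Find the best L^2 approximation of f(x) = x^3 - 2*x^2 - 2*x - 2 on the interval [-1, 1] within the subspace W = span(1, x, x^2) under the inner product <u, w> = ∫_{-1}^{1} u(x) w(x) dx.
g(x) = -2*x^2 - 7*x/5 - 2

The best approximation g ∈ W is the orthogonal projection of f onto W. Writing g = a_0 + a_1 x + a_2 x^2, the coefficients solve the normal equations G · a = b where
  G_{ij} = <φ_i, φ_j> and b_i = <f, φ_i>, with φ_0 = 1, φ_1 = x, φ_2 = x^2.
G =
  [2, 0, 2/3]
  [0, 2/3, 0]
  [2/3, 0, 2/5],
b = (-16/3, -14/15, -32/15).
Solving gives a_0 = -2, a_1 = -7/5, a_2 = -2, so
  g(x) = -2*x^2 - 7*x/5 - 2.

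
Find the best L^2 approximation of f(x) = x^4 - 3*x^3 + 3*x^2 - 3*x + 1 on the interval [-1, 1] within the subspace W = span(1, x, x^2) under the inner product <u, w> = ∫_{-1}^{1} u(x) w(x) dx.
g(x) = 27*x^2/7 - 24*x/5 + 32/35

The best approximation g ∈ W is the orthogonal projection of f onto W. Writing g = a_0 + a_1 x + a_2 x^2, the coefficients solve the normal equations G · a = b where
  G_{ij} = <φ_i, φ_j> and b_i = <f, φ_i>, with φ_0 = 1, φ_1 = x, φ_2 = x^2.
G =
  [2, 0, 2/3]
  [0, 2/3, 0]
  [2/3, 0, 2/5],
b = (22/5, -16/5, 226/105).
Solving gives a_0 = 32/35, a_1 = -24/5, a_2 = 27/7, so
  g(x) = 27*x^2/7 - 24*x/5 + 32/35.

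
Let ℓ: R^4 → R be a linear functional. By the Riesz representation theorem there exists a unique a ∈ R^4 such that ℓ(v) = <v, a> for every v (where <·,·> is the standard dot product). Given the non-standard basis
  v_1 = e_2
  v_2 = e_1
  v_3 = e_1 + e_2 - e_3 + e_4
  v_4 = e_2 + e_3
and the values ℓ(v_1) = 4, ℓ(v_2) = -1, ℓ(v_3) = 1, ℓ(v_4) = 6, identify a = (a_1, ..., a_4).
a = (-1, 4, 2, 0)

Write a = (a_1, ..., a_4) in the standard basis. For each basis vector v_i, ℓ(v_i) = <v_i, a> is a linear equation in the a_j's. Collect the n equations into a matrix system V a = ℓ, where row i of V is v_i (expressed in the standard basis). Since V is invertible (lower-triangular with 1s on the diagonal, up to permutation), solve by back-substitution:
  V =
[[0, 1, 0, 0],
 [1, 0, 0, 0],
 [1, 1, -1, 1],
 [0, 1, 1, 0]]
  V a = (4, -1, 1, 6)
Solving gives a = (-1, 4, 2, 0).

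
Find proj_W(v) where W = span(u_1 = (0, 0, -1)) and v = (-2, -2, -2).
proj_W(v) = (0, 0, -2)

Set up U = [u_1 | ... | u_1] ∈ R^(3×1). The projector onto W = col(U) is P = U (U^T U)^(-1) U^T.
Compute U^T U =
  [1],
and U^T v = (2).
Solve U^T U · c = U^T v for the coefficients: c = (2). The projection is proj_W(v) = U c.
Check: (v - proj_W(v)) · u_1 = 0  (should be 0).
Result: proj_W(v) = (0, 0, -2).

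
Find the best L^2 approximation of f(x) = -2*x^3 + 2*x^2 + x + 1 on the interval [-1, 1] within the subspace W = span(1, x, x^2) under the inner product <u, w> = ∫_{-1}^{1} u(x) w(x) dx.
g(x) = 2*x^2 - x/5 + 1

The best approximation g ∈ W is the orthogonal projection of f onto W. Writing g = a_0 + a_1 x + a_2 x^2, the coefficients solve the normal equations G · a = b where
  G_{ij} = <φ_i, φ_j> and b_i = <f, φ_i>, with φ_0 = 1, φ_1 = x, φ_2 = x^2.
G =
  [2, 0, 2/3]
  [0, 2/3, 0]
  [2/3, 0, 2/5],
b = (10/3, -2/15, 22/15).
Solving gives a_0 = 1, a_1 = -1/5, a_2 = 2, so
  g(x) = 2*x^2 - x/5 + 1.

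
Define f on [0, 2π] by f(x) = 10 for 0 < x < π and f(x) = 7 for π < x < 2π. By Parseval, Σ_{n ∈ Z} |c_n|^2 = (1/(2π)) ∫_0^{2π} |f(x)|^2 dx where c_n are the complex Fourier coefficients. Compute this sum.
Σ |c_n|^2 = 149/2

Parseval equates the L^2 energy of f (normalised by 1/(2π)) with the ℓ^2 sum of its Fourier coefficients: (1/(2π)) ∫_0^{2π} |f|^2 = Σ |c_n|^2.
Compute the left side: (1/(2π)) [∫_0^π 10^2 dx + ∫_π^{2π} 7^2 dx] = (1/(2π)) · (100π + 49π) = (100 + 49)/2 = 149/2.
So Σ_{n ∈ Z} |c_n|^2 = 149/2.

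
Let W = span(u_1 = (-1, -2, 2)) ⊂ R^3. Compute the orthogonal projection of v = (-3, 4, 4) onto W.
proj_W(v) = (-1/3, -2/3, 2/3)

Set up U = [u_1 | ... | u_1] ∈ R^(3×1). The projector onto W = col(U) is P = U (U^T U)^(-1) U^T.
Compute U^T U =
  [9],
and U^T v = (3).
Solve U^T U · c = U^T v for the coefficients: c = (1/3). The projection is proj_W(v) = U c.
Check: (v - proj_W(v)) · u_1 = 0  (should be 0).
Result: proj_W(v) = (-1/3, -2/3, 2/3).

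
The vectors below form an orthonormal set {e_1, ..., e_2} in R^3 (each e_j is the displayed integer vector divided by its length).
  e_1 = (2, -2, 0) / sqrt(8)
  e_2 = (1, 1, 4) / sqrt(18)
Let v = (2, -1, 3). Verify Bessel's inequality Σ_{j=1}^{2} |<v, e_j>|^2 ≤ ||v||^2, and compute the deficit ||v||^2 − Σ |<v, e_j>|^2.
Σ |<v, e_j>|^2 = 125/9; ||v||^2 = 14; deficit = 1/9

Write each e_j = u_j / sqrt(<u_j, u_j>) where u_j is the displayed integer vector. Then <v, e_j> = <v, u_j> / sqrt(<u_j, u_j>), so |<v, e_j>|^2 = <v, u_j>^2 / <u_j, u_j>.
Coefficients: <v, e_1> = 6/sqrt(8), <v, e_2> = 13/sqrt(18).
Square and sum: Σ |<v, e_j>|^2 = 125/9.
Compute ||v||^2 = v·v = 14.
Deficit = 14 − 125/9 = 1/9 ≥ 0, confirming Bessel's inequality. (The deficit equals ||v − Σ <v,e_j> e_j||^2, the squared distance from v to span{e_j}.)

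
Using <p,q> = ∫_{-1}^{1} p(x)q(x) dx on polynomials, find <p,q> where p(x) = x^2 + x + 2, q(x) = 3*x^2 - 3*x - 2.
<p,q> = -92/15

Expand the product: p(x)·q(x) = 3*x^4 + x^2 - 8*x - 4.
∫_{-1}^{1} of each monomial x^k gives [2/(k+1) if k even, 0 if k odd]. Integrating term-by-term (or equivalently evaluating the antiderivative F(x) = 3*x^5/5 + x^3/3 - 4*x^2 - 4*x at the endpoints):
  F(1) − F(−1) = -106/15 − (-14/15) = -92/15.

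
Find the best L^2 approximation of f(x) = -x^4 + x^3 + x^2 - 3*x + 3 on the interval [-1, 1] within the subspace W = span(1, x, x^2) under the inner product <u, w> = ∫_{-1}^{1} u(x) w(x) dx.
g(x) = x^2/7 - 12*x/5 + 108/35

The best approximation g ∈ W is the orthogonal projection of f onto W. Writing g = a_0 + a_1 x + a_2 x^2, the coefficients solve the normal equations G · a = b where
  G_{ij} = <φ_i, φ_j> and b_i = <f, φ_i>, with φ_0 = 1, φ_1 = x, φ_2 = x^2.
G =
  [2, 0, 2/3]
  [0, 2/3, 0]
  [2/3, 0, 2/5],
b = (94/15, -8/5, 74/35).
Solving gives a_0 = 108/35, a_1 = -12/5, a_2 = 1/7, so
  g(x) = x^2/7 - 12*x/5 + 108/35.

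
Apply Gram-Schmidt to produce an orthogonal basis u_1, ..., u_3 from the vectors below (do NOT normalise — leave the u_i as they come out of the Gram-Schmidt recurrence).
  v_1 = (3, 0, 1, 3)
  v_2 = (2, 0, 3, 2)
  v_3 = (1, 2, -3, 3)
Orthogonal basis:
  u_1 = (3, 0, 1, 3)
  u_2 = (-7/19, 0, 42/19, -7/19)
  u_3 = (-1, 2, 0, 1)

Apply the Gram-Schmidt recurrence
  u_1 = v_1
  u_i = v_i − Σ_{j<i} ((v_i · u_j) / (u_j · u_j)) · u_j.

Step by step this gives:
  u_1 = (3, 0, 1, 3)
  u_2 = (-7/19, 0, 42/19, -7/19)
  u_3 = (-1, 2, 0, 1)

Orthogonality check:
  u_2 · u_1 = 0 (should be 0)
  u_3 · u_1 = 0 (should be 0)
  u_3 · u_2 = 0 (should be 0)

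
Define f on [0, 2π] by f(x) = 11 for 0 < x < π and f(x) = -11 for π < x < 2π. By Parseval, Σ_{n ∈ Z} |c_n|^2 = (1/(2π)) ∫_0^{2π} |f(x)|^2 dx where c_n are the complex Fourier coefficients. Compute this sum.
Σ |c_n|^2 = 121

Parseval equates the L^2 energy of f (normalised by 1/(2π)) with the ℓ^2 sum of its Fourier coefficients: (1/(2π)) ∫_0^{2π} |f|^2 = Σ |c_n|^2.
Compute the left side: (1/(2π)) [∫_0^π 11^2 dx + ∫_π^{2π} (-11)^2 dx] = (1/(2π)) · (121π + 121π) = (121 + 121)/2 = 121.
So Σ_{n ∈ Z} |c_n|^2 = 121.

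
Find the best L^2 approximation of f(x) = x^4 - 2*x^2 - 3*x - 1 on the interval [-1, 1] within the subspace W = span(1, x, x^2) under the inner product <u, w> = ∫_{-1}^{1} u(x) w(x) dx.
g(x) = -8*x^2/7 - 3*x - 38/35

The best approximation g ∈ W is the orthogonal projection of f onto W. Writing g = a_0 + a_1 x + a_2 x^2, the coefficients solve the normal equations G · a = b where
  G_{ij} = <φ_i, φ_j> and b_i = <f, φ_i>, with φ_0 = 1, φ_1 = x, φ_2 = x^2.
G =
  [2, 0, 2/3]
  [0, 2/3, 0]
  [2/3, 0, 2/5],
b = (-44/15, -2, -124/105).
Solving gives a_0 = -38/35, a_1 = -3, a_2 = -8/7, so
  g(x) = -8*x^2/7 - 3*x - 38/35.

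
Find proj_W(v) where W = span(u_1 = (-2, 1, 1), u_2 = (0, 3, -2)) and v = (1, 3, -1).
proj_W(v) = (2/7, 17/7, -13/7)

Set up U = [u_1 | ... | u_2] ∈ R^(3×2). The projector onto W = col(U) is P = U (U^T U)^(-1) U^T.
Compute U^T U =
  [6, 1]
  [1, 13],
and U^T v = (0, 11).
Solve U^T U · c = U^T v for the coefficients: c = (-1/7, 6/7). The projection is proj_W(v) = U c.
Check: (v - proj_W(v)) · u_1 = 0  (should be 0).
Check: (v - proj_W(v)) · u_2 = 0  (should be 0).
Result: proj_W(v) = (2/7, 17/7, -13/7).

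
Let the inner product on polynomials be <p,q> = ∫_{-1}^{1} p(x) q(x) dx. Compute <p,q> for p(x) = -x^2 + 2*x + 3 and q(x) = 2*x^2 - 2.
<p,q> = -112/15

Expand the product: p(x)·q(x) = -2*x^4 + 4*x^3 + 8*x^2 - 4*x - 6.
∫_{-1}^{1} of each monomial x^k gives [2/(k+1) if k even, 0 if k odd]. Integrating term-by-term (or equivalently evaluating the antiderivative F(x) = -2*x^5/5 + x^4 + 8*x^3/3 - 2*x^2 - 6*x at the endpoints):
  F(1) − F(−1) = -71/15 − (41/15) = -112/15.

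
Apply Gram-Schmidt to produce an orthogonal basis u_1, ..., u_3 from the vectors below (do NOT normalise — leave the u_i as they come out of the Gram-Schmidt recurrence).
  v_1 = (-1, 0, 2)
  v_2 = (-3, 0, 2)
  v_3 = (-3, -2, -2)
Orthogonal basis:
  u_1 = (-1, 0, 2)
  u_2 = (-8/5, 0, -4/5)
  u_3 = (0, -2, 0)

Apply the Gram-Schmidt recurrence
  u_1 = v_1
  u_i = v_i − Σ_{j<i} ((v_i · u_j) / (u_j · u_j)) · u_j.

Step by step this gives:
  u_1 = (-1, 0, 2)
  u_2 = (-8/5, 0, -4/5)
  u_3 = (0, -2, 0)

Orthogonality check:
  u_2 · u_1 = 0 (should be 0)
  u_3 · u_1 = 0 (should be 0)
  u_3 · u_2 = 0 (should be 0)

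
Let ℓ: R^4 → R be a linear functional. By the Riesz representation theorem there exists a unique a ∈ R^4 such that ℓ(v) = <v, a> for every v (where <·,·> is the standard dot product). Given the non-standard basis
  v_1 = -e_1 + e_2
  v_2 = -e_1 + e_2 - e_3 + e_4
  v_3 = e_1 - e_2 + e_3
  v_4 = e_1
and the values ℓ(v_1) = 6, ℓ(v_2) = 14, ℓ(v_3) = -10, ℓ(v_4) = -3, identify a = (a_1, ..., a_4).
a = (-3, 3, -4, 4)

Write a = (a_1, ..., a_4) in the standard basis. For each basis vector v_i, ℓ(v_i) = <v_i, a> is a linear equation in the a_j's. Collect the n equations into a matrix system V a = ℓ, where row i of V is v_i (expressed in the standard basis). Since V is invertible (lower-triangular with 1s on the diagonal, up to permutation), solve by back-substitution:
  V =
[[-1, 1, 0, 0],
 [-1, 1, -1, 1],
 [1, -1, 1, 0],
 [1, 0, 0, 0]]
  V a = (6, 14, -10, -3)
Solving gives a = (-3, 3, -4, 4).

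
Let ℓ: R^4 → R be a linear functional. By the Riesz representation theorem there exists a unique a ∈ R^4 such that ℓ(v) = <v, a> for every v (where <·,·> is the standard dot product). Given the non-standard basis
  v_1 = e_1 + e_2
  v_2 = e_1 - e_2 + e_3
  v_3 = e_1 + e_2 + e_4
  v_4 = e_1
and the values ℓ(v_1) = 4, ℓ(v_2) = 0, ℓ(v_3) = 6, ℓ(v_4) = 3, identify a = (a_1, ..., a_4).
a = (3, 1, -2, 2)

Write a = (a_1, ..., a_4) in the standard basis. For each basis vector v_i, ℓ(v_i) = <v_i, a> is a linear equation in the a_j's. Collect the n equations into a matrix system V a = ℓ, where row i of V is v_i (expressed in the standard basis). Since V is invertible (lower-triangular with 1s on the diagonal, up to permutation), solve by back-substitution:
  V =
[[1, 1, 0, 0],
 [1, -1, 1, 0],
 [1, 1, 0, 1],
 [1, 0, 0, 0]]
  V a = (4, 0, 6, 3)
Solving gives a = (3, 1, -2, 2).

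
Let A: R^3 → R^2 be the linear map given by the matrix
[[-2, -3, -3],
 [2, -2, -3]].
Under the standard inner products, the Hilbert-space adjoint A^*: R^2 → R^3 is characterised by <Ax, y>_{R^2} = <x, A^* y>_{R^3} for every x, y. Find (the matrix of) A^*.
A^* = A^T =
[[-2, 2],
 [-3, -2],
 [-3, -3]]

For real matrices with standard dot products, the defining identity <Ax, y> = <x, A^* y> gives (Ax)^T y = x^T (A^*) y, i.e. x^T A^T y = x^T (A^*) y. Since this holds for all x, y, we must have A^* = A^T. Therefore
A^* =
[[-2, 2],
 [-3, -2],
 [-3, -3]].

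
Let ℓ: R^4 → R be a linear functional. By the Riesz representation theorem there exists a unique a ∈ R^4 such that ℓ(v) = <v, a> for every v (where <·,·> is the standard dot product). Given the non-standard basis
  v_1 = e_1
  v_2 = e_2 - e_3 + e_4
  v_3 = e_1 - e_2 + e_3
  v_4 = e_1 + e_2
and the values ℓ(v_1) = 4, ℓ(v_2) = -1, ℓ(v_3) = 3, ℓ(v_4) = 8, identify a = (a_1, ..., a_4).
a = (4, 4, 3, -2)

Write a = (a_1, ..., a_4) in the standard basis. For each basis vector v_i, ℓ(v_i) = <v_i, a> is a linear equation in the a_j's. Collect the n equations into a matrix system V a = ℓ, where row i of V is v_i (expressed in the standard basis). Since V is invertible (lower-triangular with 1s on the diagonal, up to permutation), solve by back-substitution:
  V =
[[1, 0, 0, 0],
 [0, 1, -1, 1],
 [1, -1, 1, 0],
 [1, 1, 0, 0]]
  V a = (4, -1, 3, 8)
Solving gives a = (4, 4, 3, -2).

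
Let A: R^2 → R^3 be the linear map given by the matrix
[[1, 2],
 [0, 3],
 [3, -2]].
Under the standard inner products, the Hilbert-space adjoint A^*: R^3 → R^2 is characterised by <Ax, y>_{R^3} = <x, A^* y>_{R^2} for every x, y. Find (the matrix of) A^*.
A^* = A^T =
[[1, 0, 3],
 [2, 3, -2]]

For real matrices with standard dot products, the defining identity <Ax, y> = <x, A^* y> gives (Ax)^T y = x^T (A^*) y, i.e. x^T A^T y = x^T (A^*) y. Since this holds for all x, y, we must have A^* = A^T. Therefore
A^* =
[[1, 0, 3],
 [2, 3, -2]].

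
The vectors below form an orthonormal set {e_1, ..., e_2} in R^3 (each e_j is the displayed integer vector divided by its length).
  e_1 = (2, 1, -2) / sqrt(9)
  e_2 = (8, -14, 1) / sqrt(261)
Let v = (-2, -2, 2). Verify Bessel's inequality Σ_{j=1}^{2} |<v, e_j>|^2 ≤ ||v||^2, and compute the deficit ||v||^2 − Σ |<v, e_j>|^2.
Σ |<v, e_j>|^2 = 344/29; ||v||^2 = 12; deficit = 4/29

Write each e_j = u_j / sqrt(<u_j, u_j>) where u_j is the displayed integer vector. Then <v, e_j> = <v, u_j> / sqrt(<u_j, u_j>), so |<v, e_j>|^2 = <v, u_j>^2 / <u_j, u_j>.
Coefficients: <v, e_1> = -10/sqrt(9), <v, e_2> = 14/sqrt(261).
Square and sum: Σ |<v, e_j>|^2 = 344/29.
Compute ||v||^2 = v·v = 12.
Deficit = 12 − 344/29 = 4/29 ≥ 0, confirming Bessel's inequality. (The deficit equals ||v − Σ <v,e_j> e_j||^2, the squared distance from v to span{e_j}.)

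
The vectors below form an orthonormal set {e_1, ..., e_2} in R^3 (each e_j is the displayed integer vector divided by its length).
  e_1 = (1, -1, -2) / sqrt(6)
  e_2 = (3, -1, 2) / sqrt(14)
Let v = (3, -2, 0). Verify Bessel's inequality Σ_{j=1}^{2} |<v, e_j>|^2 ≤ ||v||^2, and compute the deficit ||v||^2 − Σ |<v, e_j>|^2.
Σ |<v, e_j>|^2 = 269/21; ||v||^2 = 13; deficit = 4/21

Write each e_j = u_j / sqrt(<u_j, u_j>) where u_j is the displayed integer vector. Then <v, e_j> = <v, u_j> / sqrt(<u_j, u_j>), so |<v, e_j>|^2 = <v, u_j>^2 / <u_j, u_j>.
Coefficients: <v, e_1> = 5/sqrt(6), <v, e_2> = 11/sqrt(14).
Square and sum: Σ |<v, e_j>|^2 = 269/21.
Compute ||v||^2 = v·v = 13.
Deficit = 13 − 269/21 = 4/21 ≥ 0, confirming Bessel's inequality. (The deficit equals ||v − Σ <v,e_j> e_j||^2, the squared distance from v to span{e_j}.)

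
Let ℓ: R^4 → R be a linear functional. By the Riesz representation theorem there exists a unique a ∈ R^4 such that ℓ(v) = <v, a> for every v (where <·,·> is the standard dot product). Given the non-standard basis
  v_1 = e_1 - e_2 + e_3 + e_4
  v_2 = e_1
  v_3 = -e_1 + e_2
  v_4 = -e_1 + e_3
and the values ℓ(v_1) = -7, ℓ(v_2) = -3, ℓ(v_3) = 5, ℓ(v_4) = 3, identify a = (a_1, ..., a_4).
a = (-3, 2, 0, -2)

Write a = (a_1, ..., a_4) in the standard basis. For each basis vector v_i, ℓ(v_i) = <v_i, a> is a linear equation in the a_j's. Collect the n equations into a matrix system V a = ℓ, where row i of V is v_i (expressed in the standard basis). Since V is invertible (lower-triangular with 1s on the diagonal, up to permutation), solve by back-substitution:
  V =
[[1, -1, 1, 1],
 [1, 0, 0, 0],
 [-1, 1, 0, 0],
 [-1, 0, 1, 0]]
  V a = (-7, -3, 5, 3)
Solving gives a = (-3, 2, 0, -2).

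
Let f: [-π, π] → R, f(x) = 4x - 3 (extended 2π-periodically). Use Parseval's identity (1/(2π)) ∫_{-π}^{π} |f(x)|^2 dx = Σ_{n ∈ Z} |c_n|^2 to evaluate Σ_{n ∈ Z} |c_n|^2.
Σ |c_n|^2 = 16π^2/3 + 9

Expand and integrate term by term over [-π, π]:
  ∫ (4x)^2 dx = 16·(2π^3/3); ∫ 2·4·(-3)·x dx = 0 (odd integrand); ∫ (-3)^2 dx = 9·2π.
So (1/(2π)) ∫_{-π}^{π} (4x - 3)^2 dx = 16π^2/3 + 9 = 16π^2/3 + 9.
Parseval ⇒ Σ |c_n|^2 = 16π^2/3 + 9.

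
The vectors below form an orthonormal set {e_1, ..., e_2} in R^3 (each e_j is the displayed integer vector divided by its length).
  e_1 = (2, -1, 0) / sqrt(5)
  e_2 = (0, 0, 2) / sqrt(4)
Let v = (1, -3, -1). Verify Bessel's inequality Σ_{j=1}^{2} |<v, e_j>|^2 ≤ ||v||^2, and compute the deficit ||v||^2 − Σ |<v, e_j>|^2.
Σ |<v, e_j>|^2 = 6; ||v||^2 = 11; deficit = 5

Write each e_j = u_j / sqrt(<u_j, u_j>) where u_j is the displayed integer vector. Then <v, e_j> = <v, u_j> / sqrt(<u_j, u_j>), so |<v, e_j>|^2 = <v, u_j>^2 / <u_j, u_j>.
Coefficients: <v, e_1> = 5/sqrt(5), <v, e_2> = -2/sqrt(4).
Square and sum: Σ |<v, e_j>|^2 = 6.
Compute ||v||^2 = v·v = 11.
Deficit = 11 − 6 = 5 ≥ 0, confirming Bessel's inequality. (The deficit equals ||v − Σ <v,e_j> e_j||^2, the squared distance from v to span{e_j}.)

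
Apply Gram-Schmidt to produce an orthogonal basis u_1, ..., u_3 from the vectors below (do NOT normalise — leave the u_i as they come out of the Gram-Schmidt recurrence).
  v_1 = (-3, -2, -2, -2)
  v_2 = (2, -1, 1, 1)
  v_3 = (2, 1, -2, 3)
Orthogonal basis:
  u_1 = (-3, -2, -2, -2)
  u_2 = (6/7, -37/21, 5/21, 5/21)
  u_3 = (44/83, 11/83, -246/83, 169/83)

Apply the Gram-Schmidt recurrence
  u_1 = v_1
  u_i = v_i − Σ_{j<i} ((v_i · u_j) / (u_j · u_j)) · u_j.

Step by step this gives:
  u_1 = (-3, -2, -2, -2)
  u_2 = (6/7, -37/21, 5/21, 5/21)
  u_3 = (44/83, 11/83, -246/83, 169/83)

Orthogonality check:
  u_2 · u_1 = 0 (should be 0)
  u_3 · u_1 = 0 (should be 0)
  u_3 · u_2 = 0 (should be 0)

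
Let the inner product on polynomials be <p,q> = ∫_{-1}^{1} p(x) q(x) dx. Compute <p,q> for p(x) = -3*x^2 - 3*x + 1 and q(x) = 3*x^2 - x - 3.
<p,q> = 2/5

Expand the product: p(x)·q(x) = -9*x^4 - 6*x^3 + 15*x^2 + 8*x - 3.
∫_{-1}^{1} of each monomial x^k gives [2/(k+1) if k even, 0 if k odd]. Integrating term-by-term (or equivalently evaluating the antiderivative F(x) = -9*x^5/5 - 3*x^4/2 + 5*x^3 + 4*x^2 - 3*x at the endpoints):
  F(1) − F(−1) = 27/10 − (23/10) = 2/5.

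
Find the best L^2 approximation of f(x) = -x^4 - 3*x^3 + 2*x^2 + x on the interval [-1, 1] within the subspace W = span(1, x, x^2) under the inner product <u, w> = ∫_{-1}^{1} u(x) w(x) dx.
g(x) = 8*x^2/7 - 4*x/5 + 3/35

The best approximation g ∈ W is the orthogonal projection of f onto W. Writing g = a_0 + a_1 x + a_2 x^2, the coefficients solve the normal equations G · a = b where
  G_{ij} = <φ_i, φ_j> and b_i = <f, φ_i>, with φ_0 = 1, φ_1 = x, φ_2 = x^2.
G =
  [2, 0, 2/3]
  [0, 2/3, 0]
  [2/3, 0, 2/5],
b = (14/15, -8/15, 18/35).
Solving gives a_0 = 3/35, a_1 = -4/5, a_2 = 8/7, so
  g(x) = 8*x^2/7 - 4*x/5 + 3/35.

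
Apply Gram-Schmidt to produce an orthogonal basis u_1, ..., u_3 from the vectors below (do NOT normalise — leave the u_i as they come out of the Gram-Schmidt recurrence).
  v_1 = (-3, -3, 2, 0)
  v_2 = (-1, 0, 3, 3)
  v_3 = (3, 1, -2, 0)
Orthogonal basis:
  u_1 = (-3, -3, 2, 0)
  u_2 = (5/22, 27/22, 24/11, 3)
  u_3 = (288/337, -332/337, -66/337, 162/337)

Apply the Gram-Schmidt recurrence
  u_1 = v_1
  u_i = v_i − Σ_{j<i} ((v_i · u_j) / (u_j · u_j)) · u_j.

Step by step this gives:
  u_1 = (-3, -3, 2, 0)
  u_2 = (5/22, 27/22, 24/11, 3)
  u_3 = (288/337, -332/337, -66/337, 162/337)

Orthogonality check:
  u_2 · u_1 = 0 (should be 0)
  u_3 · u_1 = 0 (should be 0)
  u_3 · u_2 = 0 (should be 0)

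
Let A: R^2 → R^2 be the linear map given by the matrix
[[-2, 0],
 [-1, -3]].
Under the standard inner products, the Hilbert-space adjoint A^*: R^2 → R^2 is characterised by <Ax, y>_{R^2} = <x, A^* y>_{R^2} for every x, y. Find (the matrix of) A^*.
A^* = A^T =
[[-2, -1],
 [0, -3]]

For real matrices with standard dot products, the defining identity <Ax, y> = <x, A^* y> gives (Ax)^T y = x^T (A^*) y, i.e. x^T A^T y = x^T (A^*) y. Since this holds for all x, y, we must have A^* = A^T. Therefore
A^* =
[[-2, -1],
 [0, -3]].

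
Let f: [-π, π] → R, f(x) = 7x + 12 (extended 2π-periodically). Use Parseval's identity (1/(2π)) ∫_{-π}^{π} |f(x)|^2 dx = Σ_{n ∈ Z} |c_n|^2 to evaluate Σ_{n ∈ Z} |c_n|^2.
Σ |c_n|^2 = 49π^2/3 + 144

Expand and integrate term by term over [-π, π]:
  ∫ (7x)^2 dx = 49·(2π^3/3); ∫ 2·7·(12)·x dx = 0 (odd integrand); ∫ 12^2 dx = 144·2π.
So (1/(2π)) ∫_{-π}^{π} (7x + 12)^2 dx = 49π^2/3 + 144 = 49π^2/3 + 144.
Parseval ⇒ Σ |c_n|^2 = 49π^2/3 + 144.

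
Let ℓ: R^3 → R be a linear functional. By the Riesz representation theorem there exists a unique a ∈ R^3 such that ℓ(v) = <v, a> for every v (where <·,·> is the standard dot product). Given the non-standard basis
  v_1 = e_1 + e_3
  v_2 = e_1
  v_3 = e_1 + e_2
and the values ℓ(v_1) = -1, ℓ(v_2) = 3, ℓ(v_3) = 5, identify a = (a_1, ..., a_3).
a = (3, 2, -4)

Write a = (a_1, ..., a_3) in the standard basis. For each basis vector v_i, ℓ(v_i) = <v_i, a> is a linear equation in the a_j's. Collect the n equations into a matrix system V a = ℓ, where row i of V is v_i (expressed in the standard basis). Since V is invertible (lower-triangular with 1s on the diagonal, up to permutation), solve by back-substitution:
  V =
[[1, 0, 1],
 [1, 0, 0],
 [1, 1, 0]]
  V a = (-1, 3, 5)
Solving gives a = (3, 2, -4).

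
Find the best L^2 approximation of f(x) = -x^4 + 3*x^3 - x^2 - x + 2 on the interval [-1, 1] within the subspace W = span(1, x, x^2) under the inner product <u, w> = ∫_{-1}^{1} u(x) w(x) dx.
g(x) = -13*x^2/7 + 4*x/5 + 73/35

The best approximation g ∈ W is the orthogonal projection of f onto W. Writing g = a_0 + a_1 x + a_2 x^2, the coefficients solve the normal equations G · a = b where
  G_{ij} = <φ_i, φ_j> and b_i = <f, φ_i>, with φ_0 = 1, φ_1 = x, φ_2 = x^2.
G =
  [2, 0, 2/3]
  [0, 2/3, 0]
  [2/3, 0, 2/5],
b = (44/15, 8/15, 68/105).
Solving gives a_0 = 73/35, a_1 = 4/5, a_2 = -13/7, so
  g(x) = -13*x^2/7 + 4*x/5 + 73/35.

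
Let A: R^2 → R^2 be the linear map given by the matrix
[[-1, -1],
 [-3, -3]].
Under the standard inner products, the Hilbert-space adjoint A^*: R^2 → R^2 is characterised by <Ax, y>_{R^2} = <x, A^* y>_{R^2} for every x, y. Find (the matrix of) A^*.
A^* = A^T =
[[-1, -3],
 [-1, -3]]

For real matrices with standard dot products, the defining identity <Ax, y> = <x, A^* y> gives (Ax)^T y = x^T (A^*) y, i.e. x^T A^T y = x^T (A^*) y. Since this holds for all x, y, we must have A^* = A^T. Therefore
A^* =
[[-1, -3],
 [-1, -3]].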